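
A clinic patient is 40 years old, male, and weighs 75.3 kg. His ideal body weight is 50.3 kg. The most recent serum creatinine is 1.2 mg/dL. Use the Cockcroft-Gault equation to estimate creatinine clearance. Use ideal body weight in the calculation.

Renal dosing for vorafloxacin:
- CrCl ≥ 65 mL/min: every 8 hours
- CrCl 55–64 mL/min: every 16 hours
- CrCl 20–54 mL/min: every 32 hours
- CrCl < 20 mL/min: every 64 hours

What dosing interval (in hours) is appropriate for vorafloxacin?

every 16 hours

CrCl = (140 − 40) × 50.3 / (72 × 1.2) = 5030.0 / 86.40 ≈ 58.2 mL/min
CrCl ≈ 58 mL/min → bracket 55–64 mL/min → every 16 hours.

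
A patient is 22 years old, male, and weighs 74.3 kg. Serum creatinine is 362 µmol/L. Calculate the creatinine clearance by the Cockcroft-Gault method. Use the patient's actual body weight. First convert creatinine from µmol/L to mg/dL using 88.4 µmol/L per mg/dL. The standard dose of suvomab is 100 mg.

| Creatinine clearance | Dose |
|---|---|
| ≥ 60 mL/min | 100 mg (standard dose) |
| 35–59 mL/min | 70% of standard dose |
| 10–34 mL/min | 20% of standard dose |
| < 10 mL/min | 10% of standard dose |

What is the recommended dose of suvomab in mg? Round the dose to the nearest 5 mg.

20 mg

SCr = 362 / 88.4 = 4.095 mg/dL
CrCl = (140 − 22) × 74.3 / (72 × 4.095) = 8767.4 / 294.84 ≈ 29.7 mL/min
CrCl ≈ 30 mL/min → bracket 10–34 mL/min.
20% of 100 mg = 20 mg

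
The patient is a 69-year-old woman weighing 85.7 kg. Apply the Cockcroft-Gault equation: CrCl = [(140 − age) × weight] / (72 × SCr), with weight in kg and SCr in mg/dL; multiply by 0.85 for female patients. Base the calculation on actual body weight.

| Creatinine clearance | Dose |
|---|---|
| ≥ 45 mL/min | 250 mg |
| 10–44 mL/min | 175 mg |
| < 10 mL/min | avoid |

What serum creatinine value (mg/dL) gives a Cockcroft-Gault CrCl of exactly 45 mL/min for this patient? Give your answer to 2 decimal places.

1.60 mg/dL

Standard dose requires CrCl ≥ 45 mL/min.
Set (140 − 69) × 85.7 × 0.85 / (72 × SCr) = 45
SCr = (140 − 69) × 85.7 × 0.85 / (72 × 45) = 1.596 mg/dL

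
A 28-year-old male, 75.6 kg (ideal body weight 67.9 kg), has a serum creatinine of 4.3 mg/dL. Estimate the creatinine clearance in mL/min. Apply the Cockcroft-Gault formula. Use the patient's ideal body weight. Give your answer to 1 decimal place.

24.6 mL/min

CrCl = (140 − 28) × 67.9 / (72 × 4.3) = 7604.8 / 309.60 ≈ 24.6 mL/min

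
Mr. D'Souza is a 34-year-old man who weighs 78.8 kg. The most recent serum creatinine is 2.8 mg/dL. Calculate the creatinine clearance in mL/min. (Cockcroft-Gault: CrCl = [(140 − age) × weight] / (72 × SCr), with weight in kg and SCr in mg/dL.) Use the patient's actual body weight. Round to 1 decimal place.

41.4 mL/min

CrCl = (140 − 34) × 78.8 / (72 × 2.8) = 8352.8 / 201.60 ≈ 41.4 mL/min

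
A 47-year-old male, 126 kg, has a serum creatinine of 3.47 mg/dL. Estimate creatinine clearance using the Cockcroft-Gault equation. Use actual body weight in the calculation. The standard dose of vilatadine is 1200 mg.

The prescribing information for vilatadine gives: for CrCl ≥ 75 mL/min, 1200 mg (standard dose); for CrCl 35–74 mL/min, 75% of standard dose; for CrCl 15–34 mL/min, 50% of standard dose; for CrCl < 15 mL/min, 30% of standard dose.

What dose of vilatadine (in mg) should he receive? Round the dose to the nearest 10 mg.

900 mg

CrCl = (140 − 47) × 126 / (72 × 3.47) = 11718.0 / 249.84 ≈ 46.9 mL/min
CrCl ≈ 47 mL/min → bracket 35–74 mL/min.
75% of 1200 mg = 900 mg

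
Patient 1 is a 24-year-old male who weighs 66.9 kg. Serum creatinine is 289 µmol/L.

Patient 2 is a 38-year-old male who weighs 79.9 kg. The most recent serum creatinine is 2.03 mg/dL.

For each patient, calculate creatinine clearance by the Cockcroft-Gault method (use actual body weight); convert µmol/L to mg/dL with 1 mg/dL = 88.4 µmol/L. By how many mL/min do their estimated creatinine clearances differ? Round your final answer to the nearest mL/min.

23 mL/min

Patient 1: SCr = 289 / 88.4 = 3.269 mg/dL
Patient 1: CrCl = (140 − 24) × 66.9 / (72 × 3.269) = 7760.4 / 235.37 ≈ 33.0 mL/min
Patient 2: CrCl = (140 − 38) × 79.9 / (72 × 2.03) = 8149.8 / 146.16 ≈ 55.8 mL/min
|33.0 − 55.8| = 22.8 mL/min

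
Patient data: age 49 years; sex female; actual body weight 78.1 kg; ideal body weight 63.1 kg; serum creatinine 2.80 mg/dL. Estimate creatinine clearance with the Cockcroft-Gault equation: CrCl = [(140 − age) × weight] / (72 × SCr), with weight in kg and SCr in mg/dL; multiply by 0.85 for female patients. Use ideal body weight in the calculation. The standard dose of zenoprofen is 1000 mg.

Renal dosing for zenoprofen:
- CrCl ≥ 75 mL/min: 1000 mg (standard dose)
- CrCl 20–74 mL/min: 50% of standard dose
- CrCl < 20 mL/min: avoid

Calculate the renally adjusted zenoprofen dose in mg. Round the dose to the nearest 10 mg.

CrCl = (140 − 49) × 63.1 / (72 × 2.8) × 0.85 = 5742.1 / 201.60 × 0.85 ≈ 24.2 mL/min
CrCl ≈ 24 mL/min → bracket 20–74 mL/min.
50% of 1000 mg = 500 mg

500 mg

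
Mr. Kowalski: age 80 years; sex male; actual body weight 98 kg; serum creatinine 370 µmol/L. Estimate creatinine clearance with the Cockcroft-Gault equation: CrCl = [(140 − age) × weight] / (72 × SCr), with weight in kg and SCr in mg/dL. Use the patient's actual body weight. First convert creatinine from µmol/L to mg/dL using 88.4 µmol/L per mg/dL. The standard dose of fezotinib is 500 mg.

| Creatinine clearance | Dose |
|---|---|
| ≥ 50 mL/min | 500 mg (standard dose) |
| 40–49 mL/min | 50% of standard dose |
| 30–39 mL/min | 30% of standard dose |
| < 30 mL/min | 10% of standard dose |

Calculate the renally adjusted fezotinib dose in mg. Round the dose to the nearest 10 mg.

50 mg

SCr = 370 / 88.4 = 4.186 mg/dL
CrCl = (140 − 80) × 98 / (72 × 4.186) = 5880.0 / 301.39 ≈ 19.5 mL/min
CrCl ≈ 20 mL/min → bracket < 30 mL/min.
10% of 500 mg = 50 mg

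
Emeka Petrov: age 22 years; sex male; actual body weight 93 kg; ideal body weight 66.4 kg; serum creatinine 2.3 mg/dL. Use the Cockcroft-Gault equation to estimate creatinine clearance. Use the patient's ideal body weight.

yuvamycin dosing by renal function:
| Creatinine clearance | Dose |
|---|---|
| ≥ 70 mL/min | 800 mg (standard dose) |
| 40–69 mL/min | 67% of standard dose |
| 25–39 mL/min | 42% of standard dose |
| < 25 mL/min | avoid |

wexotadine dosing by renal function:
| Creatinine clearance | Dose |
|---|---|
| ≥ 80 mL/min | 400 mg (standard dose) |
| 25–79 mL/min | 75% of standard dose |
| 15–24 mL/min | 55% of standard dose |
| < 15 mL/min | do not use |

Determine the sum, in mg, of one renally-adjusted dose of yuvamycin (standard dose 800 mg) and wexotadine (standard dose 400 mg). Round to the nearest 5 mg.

835 mg

CrCl = (140 − 22) × 66.4 / (72 × 2.3) = 7835.2 / 165.60 ≈ 47.3 mL/min
CrCl ≈ 47 mL/min.
yuvamycin: 40–69 mL/min → 67% of 800 mg = 536 mg.
wexotadine: 25–79 mL/min → 75% of 400 mg = 300 mg.
Total = 536 + 300 = 836 mg.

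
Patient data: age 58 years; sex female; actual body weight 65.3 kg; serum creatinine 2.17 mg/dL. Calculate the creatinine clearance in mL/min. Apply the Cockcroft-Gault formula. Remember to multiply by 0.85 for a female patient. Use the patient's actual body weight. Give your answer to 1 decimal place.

29.1 mL/min

CrCl = (140 − 58) × 65.3 / (72 × 2.17) × 0.85 = 5354.6 / 156.24 × 0.85 ≈ 29.1 mL/min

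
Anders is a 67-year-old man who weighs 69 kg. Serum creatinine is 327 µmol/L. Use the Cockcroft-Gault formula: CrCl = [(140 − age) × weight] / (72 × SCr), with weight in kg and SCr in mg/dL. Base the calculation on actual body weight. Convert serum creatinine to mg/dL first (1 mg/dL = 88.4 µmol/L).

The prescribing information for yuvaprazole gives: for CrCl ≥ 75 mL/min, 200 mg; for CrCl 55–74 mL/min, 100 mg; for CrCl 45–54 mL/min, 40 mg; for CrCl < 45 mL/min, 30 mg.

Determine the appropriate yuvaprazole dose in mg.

30 mg

SCr = 327 / 88.4 = 3.699 mg/dL
CrCl = (140 − 67) × 69 / (72 × 3.699) = 5037.0 / 266.33 ≈ 18.9 mL/min
CrCl ≈ 19 mL/min → bracket < 45 mL/min.
Dose for this bracket: 30 mg.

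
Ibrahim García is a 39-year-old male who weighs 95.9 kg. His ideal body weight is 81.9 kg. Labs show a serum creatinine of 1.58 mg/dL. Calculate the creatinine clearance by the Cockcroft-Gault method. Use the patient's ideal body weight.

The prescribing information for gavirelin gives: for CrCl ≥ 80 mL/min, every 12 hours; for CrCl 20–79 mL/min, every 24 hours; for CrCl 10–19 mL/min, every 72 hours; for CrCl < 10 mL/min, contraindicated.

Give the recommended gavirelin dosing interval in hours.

CrCl = (140 − 39) × 81.9 / (72 × 1.58) = 8271.9 / 113.76 ≈ 72.7 mL/min
CrCl ≈ 73 mL/min → bracket 20–79 mL/min → every 24 hours.

every 24 hours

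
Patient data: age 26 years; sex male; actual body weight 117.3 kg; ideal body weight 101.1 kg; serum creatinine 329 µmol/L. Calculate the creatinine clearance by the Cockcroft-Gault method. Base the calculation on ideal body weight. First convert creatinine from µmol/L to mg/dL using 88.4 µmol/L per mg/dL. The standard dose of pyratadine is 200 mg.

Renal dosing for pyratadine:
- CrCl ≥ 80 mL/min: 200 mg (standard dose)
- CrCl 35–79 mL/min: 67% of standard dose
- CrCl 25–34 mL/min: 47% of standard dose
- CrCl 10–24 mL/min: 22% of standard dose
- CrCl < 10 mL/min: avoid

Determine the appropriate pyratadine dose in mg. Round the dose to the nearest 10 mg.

130 mg

SCr = 329 / 88.4 = 3.722 mg/dL
CrCl = (140 − 26) × 101.1 / (72 × 3.722) = 11525.4 / 267.98 ≈ 43.0 mL/min
CrCl ≈ 43 mL/min → bracket 35–79 mL/min.
67% of 200 mg = 134 mg → 130 mg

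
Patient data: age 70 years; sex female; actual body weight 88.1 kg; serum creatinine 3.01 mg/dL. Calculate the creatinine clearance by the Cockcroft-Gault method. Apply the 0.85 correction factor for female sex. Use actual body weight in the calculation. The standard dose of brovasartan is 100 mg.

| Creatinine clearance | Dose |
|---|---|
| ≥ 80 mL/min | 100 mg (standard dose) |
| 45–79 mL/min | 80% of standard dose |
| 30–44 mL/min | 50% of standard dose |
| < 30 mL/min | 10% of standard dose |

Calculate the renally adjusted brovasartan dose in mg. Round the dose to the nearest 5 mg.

CrCl = (140 − 70) × 88.1 / (72 × 3.01) × 0.85 = 6167.0 / 216.72 × 0.85 ≈ 24.2 mL/min
CrCl ≈ 24 mL/min → bracket < 30 mL/min.
10% of 100 mg = 10 mg

10 mg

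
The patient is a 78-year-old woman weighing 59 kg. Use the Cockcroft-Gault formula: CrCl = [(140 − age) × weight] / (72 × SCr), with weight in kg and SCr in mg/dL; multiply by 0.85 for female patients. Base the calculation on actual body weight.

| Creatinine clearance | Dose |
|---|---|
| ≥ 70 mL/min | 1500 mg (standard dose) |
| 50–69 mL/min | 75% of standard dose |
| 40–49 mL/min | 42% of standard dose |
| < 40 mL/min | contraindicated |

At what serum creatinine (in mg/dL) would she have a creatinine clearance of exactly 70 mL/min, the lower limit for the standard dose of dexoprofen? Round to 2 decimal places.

0.62 mg/dL

Standard dose requires CrCl ≥ 70 mL/min.
Set (140 − 78) × 59 × 0.85 / (72 × SCr) = 70
SCr = (140 − 78) × 59 × 0.85 / (72 × 70) = 0.617 mg/dL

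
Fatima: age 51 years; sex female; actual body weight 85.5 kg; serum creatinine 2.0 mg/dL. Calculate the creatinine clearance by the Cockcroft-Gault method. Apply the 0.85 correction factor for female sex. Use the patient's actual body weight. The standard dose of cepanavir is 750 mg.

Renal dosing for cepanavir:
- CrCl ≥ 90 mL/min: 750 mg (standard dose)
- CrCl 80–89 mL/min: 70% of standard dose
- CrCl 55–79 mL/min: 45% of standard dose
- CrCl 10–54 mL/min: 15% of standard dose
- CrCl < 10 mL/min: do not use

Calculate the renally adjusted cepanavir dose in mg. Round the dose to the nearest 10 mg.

CrCl = (140 − 51) × 85.5 / (72 × 2) × 0.85 = 7609.5 / 144.00 × 0.85 ≈ 44.9 mL/min
CrCl ≈ 45 mL/min → bracket 10–54 mL/min.
15% of 750 mg = 112.5 mg → 110 mg

110 mg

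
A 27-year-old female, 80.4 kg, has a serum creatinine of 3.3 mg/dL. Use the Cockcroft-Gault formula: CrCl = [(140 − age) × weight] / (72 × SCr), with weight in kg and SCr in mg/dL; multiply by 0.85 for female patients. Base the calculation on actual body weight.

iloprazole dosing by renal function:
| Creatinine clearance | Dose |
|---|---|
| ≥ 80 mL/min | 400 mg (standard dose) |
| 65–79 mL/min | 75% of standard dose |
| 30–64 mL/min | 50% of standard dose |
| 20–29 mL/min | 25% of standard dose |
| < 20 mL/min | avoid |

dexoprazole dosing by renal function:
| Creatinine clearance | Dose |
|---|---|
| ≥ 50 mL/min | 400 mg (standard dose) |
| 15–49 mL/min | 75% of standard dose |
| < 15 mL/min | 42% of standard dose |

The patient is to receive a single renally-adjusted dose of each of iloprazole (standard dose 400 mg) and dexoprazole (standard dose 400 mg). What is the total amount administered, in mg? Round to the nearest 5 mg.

CrCl = (140 − 27) × 80.4 / (72 × 3.3) × 0.85 = 9085.2 / 237.60 × 0.85 ≈ 32.5 mL/min
CrCl ≈ 33 mL/min.
iloprazole: 30–64 mL/min → 50% of 400 mg = 200 mg.
dexoprazole: 15–49 mL/min → 75% of 400 mg = 300 mg.
Total = 200 + 300 = 500 mg.

500 mg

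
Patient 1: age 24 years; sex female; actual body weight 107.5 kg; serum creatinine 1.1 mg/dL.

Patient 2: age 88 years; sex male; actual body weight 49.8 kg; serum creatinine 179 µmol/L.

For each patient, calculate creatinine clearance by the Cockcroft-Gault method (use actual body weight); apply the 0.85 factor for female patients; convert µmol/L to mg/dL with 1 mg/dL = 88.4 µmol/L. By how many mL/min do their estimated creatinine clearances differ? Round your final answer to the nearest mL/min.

Patient 1: CrCl = (140 − 24) × 107.5 / (72 × 1.1) × 0.85 = 12470.0 / 79.20 × 0.85 ≈ 133.8 mL/min
Patient 2: SCr = 179 / 88.4 = 2.025 mg/dL
Patient 2: CrCl = (140 − 88) × 49.8 / (72 × 2.025) = 2589.6 / 145.80 ≈ 17.8 mL/min
|133.8 − 17.8| = 116.0 mL/min

116 mL/min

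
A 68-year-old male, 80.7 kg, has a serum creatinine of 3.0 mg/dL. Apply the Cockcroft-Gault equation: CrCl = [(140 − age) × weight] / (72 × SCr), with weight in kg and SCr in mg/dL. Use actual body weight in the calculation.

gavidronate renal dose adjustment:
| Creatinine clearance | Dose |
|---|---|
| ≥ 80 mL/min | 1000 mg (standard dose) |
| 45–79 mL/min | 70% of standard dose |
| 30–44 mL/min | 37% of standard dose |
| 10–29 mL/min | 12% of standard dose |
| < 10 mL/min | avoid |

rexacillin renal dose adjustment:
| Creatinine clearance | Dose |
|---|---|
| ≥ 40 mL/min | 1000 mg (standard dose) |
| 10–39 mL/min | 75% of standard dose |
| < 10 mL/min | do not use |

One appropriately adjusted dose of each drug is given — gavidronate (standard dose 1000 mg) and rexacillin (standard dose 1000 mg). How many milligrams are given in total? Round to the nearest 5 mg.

870 mg

CrCl = (140 − 68) × 80.7 / (72 × 3) = 5810.4 / 216.00 ≈ 26.9 mL/min
CrCl ≈ 27 mL/min.
gavidronate: 10–29 mL/min → 12% of 1000 mg = 120 mg.
rexacillin: 10–39 mL/min → 75% of 1000 mg = 750 mg.
Total = 120 + 750 = 870 mg.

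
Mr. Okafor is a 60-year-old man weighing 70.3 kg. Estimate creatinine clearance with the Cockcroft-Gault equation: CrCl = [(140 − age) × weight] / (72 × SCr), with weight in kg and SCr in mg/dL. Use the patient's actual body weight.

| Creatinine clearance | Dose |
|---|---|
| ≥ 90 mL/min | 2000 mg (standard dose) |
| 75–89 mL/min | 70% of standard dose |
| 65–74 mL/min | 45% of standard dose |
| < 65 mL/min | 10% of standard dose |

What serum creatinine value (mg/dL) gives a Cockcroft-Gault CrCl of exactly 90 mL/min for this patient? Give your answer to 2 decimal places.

Standard dose requires CrCl ≥ 90 mL/min.
Set (140 − 60) × 70.3 / (72 × SCr) = 90
SCr = (140 − 60) × 70.3 / (72 × 90) = 0.868 mg/dL

0.87 mg/dL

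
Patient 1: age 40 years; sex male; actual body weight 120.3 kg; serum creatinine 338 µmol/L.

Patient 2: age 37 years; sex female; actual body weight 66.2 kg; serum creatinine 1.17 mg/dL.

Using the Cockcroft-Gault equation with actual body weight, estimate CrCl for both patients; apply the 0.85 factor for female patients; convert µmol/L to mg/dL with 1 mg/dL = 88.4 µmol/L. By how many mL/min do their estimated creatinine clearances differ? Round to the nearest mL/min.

25 mL/min

Patient 1: SCr = 338 / 88.4 = 3.824 mg/dL
Patient 1: CrCl = (140 − 40) × 120.3 / (72 × 3.824) = 12030.0 / 275.33 ≈ 43.7 mL/min
Patient 2: CrCl = (140 − 37) × 66.2 / (72 × 1.17) × 0.85 = 6818.6 / 84.24 × 0.85 ≈ 68.8 mL/min
|43.7 − 68.8| = 25.1 mL/min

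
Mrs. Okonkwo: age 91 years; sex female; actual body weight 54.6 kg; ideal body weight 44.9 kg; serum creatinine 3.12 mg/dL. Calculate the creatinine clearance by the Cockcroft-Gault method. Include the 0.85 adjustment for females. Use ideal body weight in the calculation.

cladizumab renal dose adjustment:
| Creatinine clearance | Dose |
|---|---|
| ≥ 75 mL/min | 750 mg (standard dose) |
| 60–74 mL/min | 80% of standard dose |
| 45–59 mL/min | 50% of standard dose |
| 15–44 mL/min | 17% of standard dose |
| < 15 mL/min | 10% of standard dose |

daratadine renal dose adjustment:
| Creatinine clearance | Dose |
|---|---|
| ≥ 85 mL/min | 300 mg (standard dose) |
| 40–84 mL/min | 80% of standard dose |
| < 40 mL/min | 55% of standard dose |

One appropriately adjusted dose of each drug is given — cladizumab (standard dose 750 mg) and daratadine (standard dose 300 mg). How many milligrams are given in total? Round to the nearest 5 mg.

240 mg

CrCl = (140 − 91) × 44.9 / (72 × 3.12) × 0.85 = 2200.1 / 224.64 × 0.85 ≈ 8.3 mL/min
CrCl ≈ 8 mL/min.
cladizumab: < 15 mL/min → 10% of 750 mg = 75 mg.
daratadine: < 40 mL/min → 55% of 300 mg = 165 mg.
Total = 75 + 165 = 240 mg.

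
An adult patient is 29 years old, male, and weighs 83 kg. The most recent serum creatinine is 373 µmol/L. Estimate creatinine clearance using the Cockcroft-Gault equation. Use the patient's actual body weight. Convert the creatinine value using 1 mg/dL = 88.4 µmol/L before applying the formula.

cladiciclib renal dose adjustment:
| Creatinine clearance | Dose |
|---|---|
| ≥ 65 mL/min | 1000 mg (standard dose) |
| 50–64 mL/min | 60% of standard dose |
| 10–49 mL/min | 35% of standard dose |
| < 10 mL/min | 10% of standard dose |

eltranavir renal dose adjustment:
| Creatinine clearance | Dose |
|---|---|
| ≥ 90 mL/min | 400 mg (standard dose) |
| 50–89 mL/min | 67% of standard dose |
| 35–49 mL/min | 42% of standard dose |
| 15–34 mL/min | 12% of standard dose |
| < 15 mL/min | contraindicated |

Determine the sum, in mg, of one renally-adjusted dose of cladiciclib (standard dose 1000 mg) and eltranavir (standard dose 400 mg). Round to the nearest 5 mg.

SCr = 373 / 88.4 = 4.219 mg/dL
CrCl = (140 − 29) × 83 / (72 × 4.219) = 9213.0 / 303.77 ≈ 30.3 mL/min
CrCl ≈ 30 mL/min.
cladiciclib: 10–49 mL/min → 35% of 1000 mg = 350 mg.
eltranavir: 15–34 mL/min → 12% of 400 mg = 48 mg.
Total = 350 + 48 = 398 mg.

400 mg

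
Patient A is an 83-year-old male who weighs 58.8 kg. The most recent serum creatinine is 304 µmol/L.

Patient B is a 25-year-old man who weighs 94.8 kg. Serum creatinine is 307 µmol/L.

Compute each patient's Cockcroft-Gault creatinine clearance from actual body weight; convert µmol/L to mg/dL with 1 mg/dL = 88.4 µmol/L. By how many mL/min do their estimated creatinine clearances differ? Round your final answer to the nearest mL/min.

Patient A: SCr = 304 / 88.4 = 3.439 mg/dL
Patient A: CrCl = (140 − 83) × 58.8 / (72 × 3.439) = 3351.6 / 247.61 ≈ 13.5 mL/min
Patient B: SCr = 307 / 88.4 = 3.473 mg/dL
Patient B: CrCl = (140 − 25) × 94.8 / (72 × 3.473) = 10902.0 / 250.06 ≈ 43.6 mL/min
|13.5 − 43.6| = 30.1 mL/min

30 mL/min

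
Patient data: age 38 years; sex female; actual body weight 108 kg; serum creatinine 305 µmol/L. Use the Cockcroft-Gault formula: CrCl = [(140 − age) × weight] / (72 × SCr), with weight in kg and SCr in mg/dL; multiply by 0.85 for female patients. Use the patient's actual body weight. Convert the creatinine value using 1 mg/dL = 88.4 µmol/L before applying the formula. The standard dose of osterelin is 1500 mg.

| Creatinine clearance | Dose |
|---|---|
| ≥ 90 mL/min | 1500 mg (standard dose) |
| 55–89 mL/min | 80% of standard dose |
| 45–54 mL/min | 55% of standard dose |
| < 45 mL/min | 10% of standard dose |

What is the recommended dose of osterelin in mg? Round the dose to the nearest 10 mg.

150 mg

SCr = 305 / 88.4 = 3.45 mg/dL
CrCl = (140 − 38) × 108 / (72 × 3.45) × 0.85 = 11016.0 / 248.40 × 0.85 ≈ 37.7 mL/min
CrCl ≈ 38 mL/min → bracket < 45 mL/min.
10% of 1500 mg = 150 mg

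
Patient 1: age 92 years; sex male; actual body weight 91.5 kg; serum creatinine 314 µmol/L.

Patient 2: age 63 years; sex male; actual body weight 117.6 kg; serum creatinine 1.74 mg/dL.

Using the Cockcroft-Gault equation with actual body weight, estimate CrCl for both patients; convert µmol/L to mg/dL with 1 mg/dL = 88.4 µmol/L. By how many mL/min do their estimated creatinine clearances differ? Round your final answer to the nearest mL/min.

55 mL/min

Patient 1: SCr = 314 / 88.4 = 3.552 mg/dL
Patient 1: CrCl = (140 − 92) × 91.5 / (72 × 3.552) = 4392.0 / 255.74 ≈ 17.2 mL/min
Patient 2: CrCl = (140 − 63) × 117.6 / (72 × 1.74) = 9055.2 / 125.28 ≈ 72.3 mL/min
|17.2 − 72.3| = 55.1 mL/min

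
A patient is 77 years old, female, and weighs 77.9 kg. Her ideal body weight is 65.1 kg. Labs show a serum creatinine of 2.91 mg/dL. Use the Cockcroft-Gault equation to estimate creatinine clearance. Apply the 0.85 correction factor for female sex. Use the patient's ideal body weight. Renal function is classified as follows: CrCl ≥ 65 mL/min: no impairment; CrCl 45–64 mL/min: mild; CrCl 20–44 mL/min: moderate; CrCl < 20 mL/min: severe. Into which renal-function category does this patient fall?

CrCl = (140 − 77) × 65.1 / (72 × 2.91) × 0.85 = 4101.3 / 209.52 × 0.85 ≈ 16.6 mL/min
17 mL/min falls in the 'severe' range.

severe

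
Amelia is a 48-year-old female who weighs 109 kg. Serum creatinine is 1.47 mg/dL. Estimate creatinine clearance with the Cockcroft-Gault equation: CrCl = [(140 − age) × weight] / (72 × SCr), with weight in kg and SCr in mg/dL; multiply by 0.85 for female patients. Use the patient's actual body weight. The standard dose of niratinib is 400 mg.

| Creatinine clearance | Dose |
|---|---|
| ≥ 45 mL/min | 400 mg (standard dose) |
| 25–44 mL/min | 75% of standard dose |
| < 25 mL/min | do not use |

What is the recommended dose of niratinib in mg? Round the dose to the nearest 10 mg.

400 mg

CrCl = (140 − 48) × 109 / (72 × 1.47) × 0.85 = 10028.0 / 105.84 × 0.85 ≈ 80.5 mL/min
CrCl ≈ 81 mL/min → bracket ≥ 45 mL/min.
100% of 400 mg = 400 mg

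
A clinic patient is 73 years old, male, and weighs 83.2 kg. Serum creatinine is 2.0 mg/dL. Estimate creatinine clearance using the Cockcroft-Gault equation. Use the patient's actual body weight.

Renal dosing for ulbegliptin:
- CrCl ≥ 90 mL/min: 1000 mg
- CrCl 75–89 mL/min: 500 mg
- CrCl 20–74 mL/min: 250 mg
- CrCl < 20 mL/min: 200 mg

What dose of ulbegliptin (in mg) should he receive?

CrCl = (140 − 73) × 83.2 / (72 × 2) = 5574.4 / 144.00 ≈ 38.7 mL/min
CrCl ≈ 39 mL/min → bracket 20–74 mL/min.
Dose for this bracket: 250 mg.

250 mg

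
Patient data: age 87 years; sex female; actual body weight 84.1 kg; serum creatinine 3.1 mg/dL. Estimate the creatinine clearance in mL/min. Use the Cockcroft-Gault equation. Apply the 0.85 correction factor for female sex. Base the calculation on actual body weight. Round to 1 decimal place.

17.0 mL/min

CrCl = (140 − 87) × 84.1 / (72 × 3.1) × 0.85 = 4457.3 / 223.20 × 0.85 ≈ 17.0 mL/min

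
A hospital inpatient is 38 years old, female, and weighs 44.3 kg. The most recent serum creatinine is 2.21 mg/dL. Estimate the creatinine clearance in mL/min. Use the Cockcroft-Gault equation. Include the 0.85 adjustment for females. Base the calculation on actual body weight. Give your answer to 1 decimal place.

24.1 mL/min

CrCl = (140 − 38) × 44.3 / (72 × 2.21) × 0.85 = 4518.6 / 159.12 × 0.85 ≈ 24.1 mL/min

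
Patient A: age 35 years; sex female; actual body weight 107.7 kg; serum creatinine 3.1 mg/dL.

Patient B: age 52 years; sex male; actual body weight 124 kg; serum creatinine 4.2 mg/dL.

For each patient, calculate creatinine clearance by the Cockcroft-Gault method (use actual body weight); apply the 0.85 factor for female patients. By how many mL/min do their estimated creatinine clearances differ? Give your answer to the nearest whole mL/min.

Patient A: CrCl = (140 − 35) × 107.7 / (72 × 3.1) × 0.85 = 11308.5 / 223.20 × 0.85 ≈ 43.1 mL/min
Patient B: CrCl = (140 − 52) × 124 / (72 × 4.2) = 10912.0 / 302.40 ≈ 36.1 mL/min
|43.1 − 36.1| = 7.0 mL/min

7 mL/min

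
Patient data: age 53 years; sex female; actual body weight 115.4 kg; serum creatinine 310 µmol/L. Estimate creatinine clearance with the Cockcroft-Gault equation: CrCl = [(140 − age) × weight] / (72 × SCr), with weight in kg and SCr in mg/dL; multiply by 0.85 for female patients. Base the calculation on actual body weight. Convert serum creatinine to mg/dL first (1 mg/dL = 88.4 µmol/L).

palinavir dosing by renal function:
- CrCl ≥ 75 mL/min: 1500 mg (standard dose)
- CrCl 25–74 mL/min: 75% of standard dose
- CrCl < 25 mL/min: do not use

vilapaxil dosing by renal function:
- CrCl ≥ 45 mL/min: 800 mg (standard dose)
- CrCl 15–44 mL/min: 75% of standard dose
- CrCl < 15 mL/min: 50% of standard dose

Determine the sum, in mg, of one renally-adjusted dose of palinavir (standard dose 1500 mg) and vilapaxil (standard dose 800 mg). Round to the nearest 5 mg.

1725 mg

SCr = 310 / 88.4 = 3.507 mg/dL
CrCl = (140 − 53) × 115.4 / (72 × 3.507) × 0.85 = 10039.8 / 252.50 × 0.85 ≈ 33.8 mL/min
CrCl ≈ 34 mL/min.
palinavir: 25–74 mL/min → 75% of 1500 mg = 1125 mg.
vilapaxil: 15–44 mL/min → 75% of 800 mg = 600 mg.
Total = 1125 + 600 = 1725 mg.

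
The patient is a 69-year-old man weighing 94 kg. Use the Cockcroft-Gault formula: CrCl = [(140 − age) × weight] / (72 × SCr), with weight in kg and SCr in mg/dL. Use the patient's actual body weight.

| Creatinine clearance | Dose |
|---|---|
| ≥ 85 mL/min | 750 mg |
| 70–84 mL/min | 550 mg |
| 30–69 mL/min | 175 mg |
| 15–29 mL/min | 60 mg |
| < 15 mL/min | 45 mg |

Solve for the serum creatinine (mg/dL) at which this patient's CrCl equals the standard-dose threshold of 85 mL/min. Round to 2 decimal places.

1.09 mg/dL

Standard dose requires CrCl ≥ 85 mL/min.
Set (140 − 69) × 94 / (72 × SCr) = 85
SCr = (140 − 69) × 94 / (72 × 85) = 1.091 mg/dL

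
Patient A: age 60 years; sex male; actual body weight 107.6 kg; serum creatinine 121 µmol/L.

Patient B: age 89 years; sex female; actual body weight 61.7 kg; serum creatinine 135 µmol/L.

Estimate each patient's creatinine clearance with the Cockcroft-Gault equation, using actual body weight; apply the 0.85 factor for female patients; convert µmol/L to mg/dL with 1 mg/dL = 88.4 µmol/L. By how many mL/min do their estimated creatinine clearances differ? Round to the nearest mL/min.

Patient A: SCr = 121 / 88.4 = 1.369 mg/dL
Patient A: CrCl = (140 − 60) × 107.6 / (72 × 1.369) = 8608.0 / 98.57 ≈ 87.3 mL/min
Patient B: SCr = 135 / 88.4 = 1.527 mg/dL
Patient B: CrCl = (140 − 89) × 61.7 / (72 × 1.527) × 0.85 = 3146.7 / 109.94 × 0.85 ≈ 24.3 mL/min
|87.3 − 24.3| = 63.0 mL/min

63 mL/min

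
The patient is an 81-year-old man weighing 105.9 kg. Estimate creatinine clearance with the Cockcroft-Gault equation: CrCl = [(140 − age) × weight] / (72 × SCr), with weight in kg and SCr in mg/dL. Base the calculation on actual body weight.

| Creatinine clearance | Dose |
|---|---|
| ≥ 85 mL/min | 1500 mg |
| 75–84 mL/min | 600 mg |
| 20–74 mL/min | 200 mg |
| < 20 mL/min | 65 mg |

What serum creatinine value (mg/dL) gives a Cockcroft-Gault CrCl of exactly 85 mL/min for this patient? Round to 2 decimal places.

1.02 mg/dL

Standard dose requires CrCl ≥ 85 mL/min.
Set (140 − 81) × 105.9 / (72 × SCr) = 85
SCr = (140 − 81) × 105.9 / (72 × 85) = 1.021 mg/dL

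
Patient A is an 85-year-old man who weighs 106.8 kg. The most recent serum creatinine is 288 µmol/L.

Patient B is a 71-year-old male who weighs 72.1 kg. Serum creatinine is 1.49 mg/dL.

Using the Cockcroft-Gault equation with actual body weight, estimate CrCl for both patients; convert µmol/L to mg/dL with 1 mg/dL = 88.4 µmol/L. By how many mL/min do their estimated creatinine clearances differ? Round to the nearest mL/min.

Patient A: SCr = 288 / 88.4 = 3.258 mg/dL
Patient A: CrCl = (140 − 85) × 106.8 / (72 × 3.258) = 5874.0 / 234.58 ≈ 25.0 mL/min
Patient B: CrCl = (140 − 71) × 72.1 / (72 × 1.49) = 4974.9 / 107.28 ≈ 46.4 mL/min
|25.0 − 46.4| = 21.4 mL/min

21 mL/min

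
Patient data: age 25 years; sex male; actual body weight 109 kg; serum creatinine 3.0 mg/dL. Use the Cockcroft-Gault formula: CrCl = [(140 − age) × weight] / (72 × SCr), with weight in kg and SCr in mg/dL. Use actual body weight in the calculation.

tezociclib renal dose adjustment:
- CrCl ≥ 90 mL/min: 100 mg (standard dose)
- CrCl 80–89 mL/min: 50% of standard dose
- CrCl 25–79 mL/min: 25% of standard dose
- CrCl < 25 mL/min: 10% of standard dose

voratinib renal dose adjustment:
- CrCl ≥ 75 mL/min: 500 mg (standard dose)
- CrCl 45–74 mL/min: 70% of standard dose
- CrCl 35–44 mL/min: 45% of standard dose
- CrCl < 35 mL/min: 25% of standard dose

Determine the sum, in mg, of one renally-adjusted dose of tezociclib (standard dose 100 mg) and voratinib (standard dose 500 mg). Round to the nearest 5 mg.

CrCl = (140 − 25) × 109 / (72 × 3) = 12535.0 / 216.00 ≈ 58.0 mL/min
CrCl ≈ 58 mL/min.
tezociclib: 25–79 mL/min → 25% of 100 mg = 25 mg.
voratinib: 45–74 mL/min → 70% of 500 mg = 350 mg.
Total = 25 + 350 = 375 mg.

375 mg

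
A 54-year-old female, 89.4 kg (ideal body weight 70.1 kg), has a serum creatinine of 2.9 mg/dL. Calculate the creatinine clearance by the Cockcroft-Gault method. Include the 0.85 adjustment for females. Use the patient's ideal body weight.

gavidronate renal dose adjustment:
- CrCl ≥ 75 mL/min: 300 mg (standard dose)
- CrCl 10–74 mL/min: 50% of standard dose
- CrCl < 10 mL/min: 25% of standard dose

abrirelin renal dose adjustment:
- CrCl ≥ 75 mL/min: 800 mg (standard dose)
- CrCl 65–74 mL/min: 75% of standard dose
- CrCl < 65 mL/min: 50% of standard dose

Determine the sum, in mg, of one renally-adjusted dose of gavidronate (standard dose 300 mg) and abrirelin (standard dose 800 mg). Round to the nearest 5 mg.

550 mg

CrCl = (140 − 54) × 70.1 / (72 × 2.9) × 0.85 = 6028.6 / 208.80 × 0.85 ≈ 24.5 mL/min
CrCl ≈ 25 mL/min.
gavidronate: 10–74 mL/min → 50% of 300 mg = 150 mg.
abrirelin: < 65 mL/min → 50% of 800 mg = 400 mg.
Total = 150 + 400 = 550 mg.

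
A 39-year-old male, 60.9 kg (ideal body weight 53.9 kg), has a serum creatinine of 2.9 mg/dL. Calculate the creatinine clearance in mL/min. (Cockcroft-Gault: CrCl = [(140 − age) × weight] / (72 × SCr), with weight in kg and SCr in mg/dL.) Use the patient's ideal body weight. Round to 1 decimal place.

CrCl = (140 − 39) × 53.9 / (72 × 2.9) = 5443.9 / 208.80 ≈ 26.1 mL/min

26.1 mL/min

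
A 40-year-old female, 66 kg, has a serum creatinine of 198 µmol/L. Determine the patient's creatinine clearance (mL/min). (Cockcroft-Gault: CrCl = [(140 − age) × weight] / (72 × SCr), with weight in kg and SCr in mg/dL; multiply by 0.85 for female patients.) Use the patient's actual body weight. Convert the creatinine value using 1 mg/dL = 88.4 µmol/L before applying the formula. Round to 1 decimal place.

34.8 mL/min

SCr = 198 / 88.4 = 2.24 mg/dL
CrCl = (140 − 40) × 66 / (72 × 2.24) × 0.85 = 6600.0 / 161.28 × 0.85 ≈ 34.8 mL/min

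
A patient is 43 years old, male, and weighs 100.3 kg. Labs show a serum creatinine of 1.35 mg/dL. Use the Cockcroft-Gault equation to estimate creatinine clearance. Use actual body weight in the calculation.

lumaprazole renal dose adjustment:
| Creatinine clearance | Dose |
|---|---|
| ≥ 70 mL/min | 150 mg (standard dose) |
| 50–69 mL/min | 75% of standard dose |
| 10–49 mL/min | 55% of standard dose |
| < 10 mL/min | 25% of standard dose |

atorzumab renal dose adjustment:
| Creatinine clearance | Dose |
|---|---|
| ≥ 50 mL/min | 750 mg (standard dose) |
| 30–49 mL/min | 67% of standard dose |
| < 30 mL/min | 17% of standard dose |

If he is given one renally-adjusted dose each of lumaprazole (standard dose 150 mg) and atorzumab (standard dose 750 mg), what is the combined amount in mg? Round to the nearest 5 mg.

CrCl = (140 − 43) × 100.3 / (72 × 1.35) = 9729.1 / 97.20 ≈ 100.1 mL/min
CrCl ≈ 100 mL/min.
lumaprazole: ≥ 70 mL/min → 100% of 150 mg = 150 mg.
atorzumab: ≥ 50 mL/min → 100% of 750 mg = 750 mg.
Total = 150 + 750 = 900 mg.

900 mg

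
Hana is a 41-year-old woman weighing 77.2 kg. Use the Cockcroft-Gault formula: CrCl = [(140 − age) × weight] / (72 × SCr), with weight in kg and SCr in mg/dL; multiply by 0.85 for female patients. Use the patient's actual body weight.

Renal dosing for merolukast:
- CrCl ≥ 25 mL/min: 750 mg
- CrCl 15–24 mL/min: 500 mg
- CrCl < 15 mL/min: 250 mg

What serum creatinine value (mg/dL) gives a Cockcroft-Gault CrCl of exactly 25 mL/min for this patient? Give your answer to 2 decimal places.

Standard dose requires CrCl ≥ 25 mL/min.
Set (140 − 41) × 77.2 × 0.85 / (72 × SCr) = 25
SCr = (140 − 41) × 77.2 × 0.85 / (72 × 25) = 3.609 mg/dL

3.61 mg/dL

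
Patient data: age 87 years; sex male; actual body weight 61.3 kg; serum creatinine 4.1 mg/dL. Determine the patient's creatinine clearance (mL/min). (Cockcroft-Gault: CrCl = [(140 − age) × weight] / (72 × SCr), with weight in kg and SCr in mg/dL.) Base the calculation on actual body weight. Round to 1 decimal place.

11.0 mL/min

CrCl = (140 − 87) × 61.3 / (72 × 4.1) = 3248.9 / 295.20 ≈ 11.0 mL/min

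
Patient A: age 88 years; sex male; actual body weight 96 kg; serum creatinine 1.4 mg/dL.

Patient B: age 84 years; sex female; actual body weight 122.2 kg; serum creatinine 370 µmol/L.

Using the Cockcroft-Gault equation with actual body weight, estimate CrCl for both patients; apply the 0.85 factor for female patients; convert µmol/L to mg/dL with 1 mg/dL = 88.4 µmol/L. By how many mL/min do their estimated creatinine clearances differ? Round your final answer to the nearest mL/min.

30 mL/min

Patient A: CrCl = (140 − 88) × 96 / (72 × 1.4) = 4992.0 / 100.80 ≈ 49.5 mL/min
Patient B: SCr = 370 / 88.4 = 4.186 mg/dL
Patient B: CrCl = (140 − 84) × 122.2 / (72 × 4.186) × 0.85 = 6843.2 / 301.39 × 0.85 ≈ 19.3 mL/min
|49.5 − 19.3| = 30.2 mL/min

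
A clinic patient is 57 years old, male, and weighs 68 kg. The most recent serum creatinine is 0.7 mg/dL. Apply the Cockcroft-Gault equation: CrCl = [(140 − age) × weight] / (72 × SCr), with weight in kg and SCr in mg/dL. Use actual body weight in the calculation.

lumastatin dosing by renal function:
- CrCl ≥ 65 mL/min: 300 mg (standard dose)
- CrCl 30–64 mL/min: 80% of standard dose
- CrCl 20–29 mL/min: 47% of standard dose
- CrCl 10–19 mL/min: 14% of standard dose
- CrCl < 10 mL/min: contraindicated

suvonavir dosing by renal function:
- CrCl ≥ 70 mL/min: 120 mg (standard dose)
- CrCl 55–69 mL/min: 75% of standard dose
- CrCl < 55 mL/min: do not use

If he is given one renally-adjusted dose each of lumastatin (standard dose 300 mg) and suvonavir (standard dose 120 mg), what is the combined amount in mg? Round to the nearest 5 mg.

420 mg

CrCl = (140 − 57) × 68 / (72 × 0.7) = 5644.0 / 50.40 ≈ 112.0 mL/min
CrCl ≈ 112 mL/min.
lumastatin: ≥ 65 mL/min → 100% of 300 mg = 300 mg.
suvonavir: ≥ 70 mL/min → 100% of 120 mg = 120 mg.
Total = 300 + 120 = 420 mg.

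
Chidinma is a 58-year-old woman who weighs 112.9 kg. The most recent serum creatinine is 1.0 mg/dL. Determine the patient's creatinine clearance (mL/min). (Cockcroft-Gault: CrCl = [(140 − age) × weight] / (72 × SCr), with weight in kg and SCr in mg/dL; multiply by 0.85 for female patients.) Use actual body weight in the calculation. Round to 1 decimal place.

109.3 mL/min

CrCl = (140 − 58) × 112.9 / (72 × 1) × 0.85 = 9257.8 / 72.00 × 0.85 ≈ 109.3 mL/min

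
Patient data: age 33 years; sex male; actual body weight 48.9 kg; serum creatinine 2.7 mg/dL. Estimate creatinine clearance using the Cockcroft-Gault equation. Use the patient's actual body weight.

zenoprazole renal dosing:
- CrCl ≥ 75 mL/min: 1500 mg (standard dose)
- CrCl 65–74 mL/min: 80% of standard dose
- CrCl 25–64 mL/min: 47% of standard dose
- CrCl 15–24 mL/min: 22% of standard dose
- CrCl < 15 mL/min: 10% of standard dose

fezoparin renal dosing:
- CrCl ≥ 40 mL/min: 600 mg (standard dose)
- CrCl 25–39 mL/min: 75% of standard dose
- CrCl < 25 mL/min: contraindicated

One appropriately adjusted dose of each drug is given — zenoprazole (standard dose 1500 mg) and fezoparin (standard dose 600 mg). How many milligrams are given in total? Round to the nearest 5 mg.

1155 mg

CrCl = (140 − 33) × 48.9 / (72 × 2.7) = 5232.3 / 194.40 ≈ 26.9 mL/min
CrCl ≈ 27 mL/min.
zenoprazole: 25–64 mL/min → 47% of 1500 mg = 705 mg.
fezoparin: 25–39 mL/min → 75% of 600 mg = 450 mg.
Total = 705 + 450 = 1155 mg.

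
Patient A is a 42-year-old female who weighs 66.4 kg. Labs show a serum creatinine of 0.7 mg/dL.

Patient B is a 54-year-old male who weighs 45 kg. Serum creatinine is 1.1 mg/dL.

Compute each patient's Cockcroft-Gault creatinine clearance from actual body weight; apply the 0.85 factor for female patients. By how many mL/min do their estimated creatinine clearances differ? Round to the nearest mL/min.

Patient A: CrCl = (140 − 42) × 66.4 / (72 × 0.7) × 0.85 = 6507.2 / 50.40 × 0.85 ≈ 109.7 mL/min
Patient B: CrCl = (140 − 54) × 45 / (72 × 1.1) = 3870.0 / 79.20 ≈ 48.9 mL/min
|109.7 − 48.9| = 60.8 mL/min

61 mL/min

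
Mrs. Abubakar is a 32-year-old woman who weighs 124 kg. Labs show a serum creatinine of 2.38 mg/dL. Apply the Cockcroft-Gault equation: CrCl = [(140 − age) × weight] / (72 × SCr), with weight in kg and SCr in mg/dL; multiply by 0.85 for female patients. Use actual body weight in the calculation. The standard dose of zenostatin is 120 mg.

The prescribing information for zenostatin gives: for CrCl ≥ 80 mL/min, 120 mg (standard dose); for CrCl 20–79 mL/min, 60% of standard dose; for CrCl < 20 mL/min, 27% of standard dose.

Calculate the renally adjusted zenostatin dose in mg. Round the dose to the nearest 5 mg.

70 mg

CrCl = (140 − 32) × 124 / (72 × 2.38) × 0.85 = 13392.0 / 171.36 × 0.85 ≈ 66.4 mL/min
CrCl ≈ 66 mL/min → bracket 20–79 mL/min.
60% of 120 mg = 72 mg → 70 mg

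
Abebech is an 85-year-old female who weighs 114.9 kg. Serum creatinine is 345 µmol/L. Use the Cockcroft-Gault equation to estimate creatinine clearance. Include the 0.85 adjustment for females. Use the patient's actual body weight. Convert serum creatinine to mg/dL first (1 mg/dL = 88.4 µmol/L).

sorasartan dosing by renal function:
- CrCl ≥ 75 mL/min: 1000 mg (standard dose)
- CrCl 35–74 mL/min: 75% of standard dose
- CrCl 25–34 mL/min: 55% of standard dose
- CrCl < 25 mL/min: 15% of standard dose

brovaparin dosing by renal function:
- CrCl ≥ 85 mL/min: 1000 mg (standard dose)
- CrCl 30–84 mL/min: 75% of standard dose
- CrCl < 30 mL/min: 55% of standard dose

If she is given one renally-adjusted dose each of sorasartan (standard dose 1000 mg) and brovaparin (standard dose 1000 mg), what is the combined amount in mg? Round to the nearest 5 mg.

700 mg

SCr = 345 / 88.4 = 3.903 mg/dL
CrCl = (140 − 85) × 114.9 / (72 × 3.903) × 0.85 = 6319.5 / 281.02 × 0.85 ≈ 19.1 mL/min
CrCl ≈ 19 mL/min.
sorasartan: < 25 mL/min → 15% of 1000 mg = 150 mg.
brovaparin: < 30 mL/min → 55% of 1000 mg = 550 mg.
Total = 150 + 550 = 700 mg.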